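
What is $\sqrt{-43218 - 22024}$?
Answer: $i \sqrt{65242} \approx 255.43 i$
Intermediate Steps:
$\sqrt{-43218 - 22024} = \sqrt{-65242} = i \sqrt{65242}$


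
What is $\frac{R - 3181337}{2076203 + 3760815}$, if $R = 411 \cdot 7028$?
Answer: $- \frac{292829}{5837018} \approx -0.050168$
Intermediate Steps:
$R = 2888508$
$\frac{R - 3181337}{2076203 + 3760815} = \frac{2888508 - 3181337}{2076203 + 3760815} = - \frac{292829}{5837018}$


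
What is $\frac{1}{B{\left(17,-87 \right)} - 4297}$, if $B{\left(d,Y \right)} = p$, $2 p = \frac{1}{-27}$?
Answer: $- \frac{54}{232039} \approx -0.00023272$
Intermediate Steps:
$p = - \frac{1}{54}$ ($p = \frac{1}{2 \left(-27\right)} = \frac{1}{2} \left(- \frac{1}{27}\right) = - \frac{1}{54} \approx -0.018519$)
$B{\left(d,Y \right)} = - \frac{1}{54}$
$\frac{1}{B{\left(17,-87 \right)} - 4297} = \frac{1}{- \frac{1}{54} - 4297} = \frac{1}{- \frac{232039}{54}} = - \frac{54}{232039}$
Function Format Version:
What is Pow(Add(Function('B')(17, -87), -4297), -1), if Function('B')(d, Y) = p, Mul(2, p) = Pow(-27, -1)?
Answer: Rational(-54, 232039) ≈ -0.00023272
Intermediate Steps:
p = Rational(-1, 54) (p = Mul(Rational(1, 2), Pow(-27, -1)) = Mul(Rational(1, 2), Rational(-1, 27)) = Rational(-1, 54) ≈ -0.018519)
Function('B')(d, Y) = Rational(-1, 54)
Pow(Add(Function('B')(17, -87), -4297), -1) = Pow(Add(Rational(-1, 54), -4297), -1) = Pow(Rational(-232039, 54), -1) = Rational(-54, 232039)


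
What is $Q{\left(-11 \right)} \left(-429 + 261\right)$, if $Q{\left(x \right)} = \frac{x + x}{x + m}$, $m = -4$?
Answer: $- \frac{1232}{5} \approx -246.4$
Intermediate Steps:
$Q{\left(x \right)} = \frac{2 x}{-4 + x}$ ($Q{\left(x \right)} = \frac{x + x}{x - 4} = \frac{2 x}{-4 + x}$)
$Q{\left(-11 \right)} \left(-429 + 261\right) = 2 \left(-11\right) \frac{1}{-4 - 11} \left(-429 + 261\right) = 2 \left(-11\right) \frac{1}{-15} \left(-168\right) = 2 \left(-11\right) \left(- \frac{1}{15}\right) \left(-168\right) = \frac{22}{15} \left(-168\right) = - \frac{1232}{5}$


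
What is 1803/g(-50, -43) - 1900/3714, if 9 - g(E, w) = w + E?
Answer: 1083757/63138 ≈ 17.165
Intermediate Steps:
g(E, w) = 9 - E - w (g(E, w) = 9 - (w + E) = 9 - (E + w) = 9 + (-E - w) = 9 - E - w)
1803/g(-50, -43) - 1900/3714 = 1803/(9 - 1*(-50) - 1*(-43)) - 1900/3714 = 1803/(9 + 50 + 43) - 1900*1/3714 = 1803/102 - 950/1857 = 1803*(1/102) - 950/1857 = 601/34 - 950/1857 = 1083757/63138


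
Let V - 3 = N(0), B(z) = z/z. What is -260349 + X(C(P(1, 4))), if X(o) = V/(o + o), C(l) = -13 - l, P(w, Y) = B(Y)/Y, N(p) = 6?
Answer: -13798515/53 ≈ -2.6035e+5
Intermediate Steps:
B(z) = 1
V = 9 (V = 3 + 6 = 9)
P(w, Y) = 1/Y
X(o) = 9/(2*o) (X(o) = 9/(o + o) = 9/((2*o)) = 9*(1/(2*o)) = 9/(2*o))
-260349 + X(C(P(1, 4))) = -260349 + 9/(2*(-13 - 1/4)) = -260349 + 9/(2*(-53/4)) = -260349 + (9/2)*(-4/53) = -260349 - 18/53 = -13798515/53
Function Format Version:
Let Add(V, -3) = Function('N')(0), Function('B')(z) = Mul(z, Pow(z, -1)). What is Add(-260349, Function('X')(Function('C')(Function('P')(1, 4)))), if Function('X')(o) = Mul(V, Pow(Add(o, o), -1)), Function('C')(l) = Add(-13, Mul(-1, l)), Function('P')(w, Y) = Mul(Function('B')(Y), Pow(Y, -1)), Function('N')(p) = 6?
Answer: Rational(-13798515, 53) ≈ -2.6035e+5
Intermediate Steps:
Function('B')(z) = 1
V = 9 (V = Add(3, 6) = 9)
Function('P')(w, Y) = Pow(Y, -1) (Function('P')(w, Y) = Mul(1, Pow(Y, -1)) = Pow(Y, -1))
Function('X')(o) = Mul(Rational(9, 2), Pow(o, -1)) (Function('X')(o) = Mul(9, Pow(Add(o, o), -1)) = Mul(9, Pow(Mul(2, o), -1)) = Mul(9, Mul(Rational(1, 2), Pow(o, -1))) = Mul(Rational(9, 2), Pow(o, -1)))
Add(-260349, Function('X')(Function('C')(Function('P')(1, 4)))) = Add(-260349, Mul(Rational(9, 2), Pow(Add(-13, Mul(-1, Pow(4, -1))), -1))) = Add(-260349, Mul(Rational(9, 2), Pow(Add(-13, Mul(-1, Rational(1, 4))), -1))) = Add(-260349, Mul(Rational(9, 2), Pow(Add(-13, Rational(-1, 4)), -1))) = Add(-260349, Mul(Rational(9, 2), Pow(Rational(-53, 4), -1))) = Add(-260349, Mul(Rational(9, 2), Rational(-4, 53))) = Add(-260349, Rational(-18, 53)) = Rational(-13798515, 53)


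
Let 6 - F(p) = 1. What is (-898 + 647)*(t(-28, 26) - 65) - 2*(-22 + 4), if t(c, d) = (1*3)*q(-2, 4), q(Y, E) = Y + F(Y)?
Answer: 14092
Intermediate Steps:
F(p) = 5 (F(p) = 6 - 1*1 = 6 - 1 = 5)
q(Y, E) = 5 + Y (q(Y, E) = Y + 5 = 5 + Y)
t(c, d) = 9 (t(c, d) = (1*3)*(5 - 2) = 3*3 = 9)
(-898 + 647)*(t(-28, 26) - 65) - 2*(-22 + 4) = (-898 + 647)*(9 - 65) - 2*(-22 + 4) = -251*(-56) - 2*(-18) = 14056 + 36 = 14092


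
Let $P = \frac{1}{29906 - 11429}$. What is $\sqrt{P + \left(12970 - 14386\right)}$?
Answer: $\frac{i \sqrt{53713523843}}{6159} \approx 37.63 i$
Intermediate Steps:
$P = \frac{1}{18477} \approx 5.4121 \cdot 10^{-5}$
$\sqrt{P + \left(12970 - 14386\right)} = \sqrt{\frac{1}{18477} + \left(12970 - 14386\right)} = \sqrt{\frac{1}{18477} - 1416} = \sqrt{- \frac{26163431}{18477}} = \frac{i \sqrt{53713523843}}{6159}$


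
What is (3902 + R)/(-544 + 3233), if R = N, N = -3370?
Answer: 532/2689 ≈ 0.19784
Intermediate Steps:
R = -3370
(3902 + R)/(-544 + 3233) = (3902 - 3370)/(-544 + 3233) = 532/2689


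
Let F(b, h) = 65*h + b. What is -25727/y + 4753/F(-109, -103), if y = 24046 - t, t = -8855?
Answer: -15782141/10659924 ≈ -1.4805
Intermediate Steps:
F(b, h) = b + 65*h
y = 32901 (y = 24046 - 1*(-8855) = 24046 + 8855 = 32901)
-25727/y + 4753/F(-109, -103) = -25727/32901 + 4753/(-109 + 65*(-103)) = -25727*1/32901 + 4753/(-109 - 6695) = -25727/32901 + 4753/(-6804) = -25727/32901 + 4753*(-1/6804) = -25727/32901 - 679/972 = -15782141/10659924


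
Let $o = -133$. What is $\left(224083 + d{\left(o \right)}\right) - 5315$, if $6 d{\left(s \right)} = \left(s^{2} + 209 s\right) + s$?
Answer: $\frac{1302367}{6} \approx 2.1706 \cdot 10^{5}$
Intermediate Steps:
$d{\left(s \right)} = 35 s + \frac{s^{2}}{6}$ ($d{\left(s \right)} = \frac{\left(s^{2} + 209 s\right) + s}{6} = \frac{s^{2} + 210 s}{6} = 35 s + \frac{s^{2}}{6}$)
$\left(224083 + d{\left(o \right)}\right) - 5315 = \left(224083 + \frac{1}{6} \left(-133\right) \left(210 - 133\right)\right) - 5315 = \left(224083 + \frac{1}{6} \left(-133\right) 77\right) - 5315 = \left(224083 - \frac{10241}{6}\right) - 5315 = \frac{1334257}{6} - 5315 = \frac{1302367}{6}$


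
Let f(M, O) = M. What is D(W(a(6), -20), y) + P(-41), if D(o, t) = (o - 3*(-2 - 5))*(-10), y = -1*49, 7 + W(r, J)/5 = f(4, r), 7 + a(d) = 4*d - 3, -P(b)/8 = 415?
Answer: -3380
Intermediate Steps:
P(b) = -3320 (P(b) = -8*415 = -3320)
a(d) = -10 + 4*d (a(d) = -7 + (4*d - 3) = -7 + (-3 + 4*d) = -10 + 4*d)
W(r, J) = -15 (W(r, J) = -35 + 5*4 = -35 + 20 = -15)
y = -49
D(o, t) = -210 - 10*o (D(o, t) = (o - 3*(-7))*(-10) = (o + 21)*(-10) = (21 + o)*(-10) = -210 - 10*o)
D(W(a(6), -20), y) + P(-41) = (-210 - 10*(-15)) - 3320 = (-210 + 150) - 3320 = -60 - 3320 = -3380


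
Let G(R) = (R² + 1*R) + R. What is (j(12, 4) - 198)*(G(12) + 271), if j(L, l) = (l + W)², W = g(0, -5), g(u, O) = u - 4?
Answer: -86922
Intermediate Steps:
g(u, O) = -4 + u
W = -4 (W = -4 + 0 = -4)
G(R) = R² + 2*R (G(R) = (R² + R) + R = (R + R²) + R = R² + 2*R)
j(L, l) = (-4 + l)² (j(L, l) = (l - 4)² = (-4 + l)²)
(j(12, 4) - 198)*(G(12) + 271) = ((-4 + 4)² - 198)*(12*(2 + 12) + 271) = (0² - 198)*(12*14 + 271) = (0 - 198)*(168 + 271) = -198*439 = -86922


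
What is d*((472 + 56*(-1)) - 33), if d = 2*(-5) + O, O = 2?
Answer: -3064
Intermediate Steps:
d = -8 (d = 2*(-5) + 2 = -10 + 2 = -8)
d*((472 + 56*(-1)) - 33) = -8*((472 + 56*(-1)) - 33) = -8*((472 - 56) - 33) = -8*(416 - 33) = -8*383 = -3064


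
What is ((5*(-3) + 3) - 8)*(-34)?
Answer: 680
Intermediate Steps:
((5*(-3) + 3) - 8)*(-34) = ((-15 + 3) - 8)*(-34) = (-12 - 8)*(-34) = -20*(-34) = 680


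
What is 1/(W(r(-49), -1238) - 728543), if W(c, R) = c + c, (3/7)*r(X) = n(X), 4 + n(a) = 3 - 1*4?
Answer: -3/2185699 ≈ -1.3726e-6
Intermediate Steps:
n(a) = -5 (n(a) = -4 + (3 - 1*4) = -4 + (3 - 4) = -4 - 1 = -5)
r(X) = -35/3 (r(X) = (7/3)*(-5) = -35/3)
W(c, R) = 2*c
1/(W(r(-49), -1238) - 728543) = 1/(2*(-35/3) - 728543) = 1/(-70/3 - 728543) = 1/(-2185699/3) = -3/2185699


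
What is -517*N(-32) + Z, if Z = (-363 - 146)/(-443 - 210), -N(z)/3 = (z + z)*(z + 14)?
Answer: 1166749565/653 ≈ 1.7868e+6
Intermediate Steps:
N(z) = -6*z*(14 + z) (N(z) = -3*(z + z)*(z + 14) = -3*2*z*(14 + z) = -6*z*(14 + z))
Z = 509/653 (Z = -509/(-653) = -509*(-1/653) = 509/653 ≈ 0.77948)
-517*N(-32) + Z = -(-3102)*(-32)*(14 - 32) + 509/653 = -(-3102)*(-32)*(-18) + 509/653 = -517*(-3456) + 509/653 = 1786752 + 509/653 = 1166749565/653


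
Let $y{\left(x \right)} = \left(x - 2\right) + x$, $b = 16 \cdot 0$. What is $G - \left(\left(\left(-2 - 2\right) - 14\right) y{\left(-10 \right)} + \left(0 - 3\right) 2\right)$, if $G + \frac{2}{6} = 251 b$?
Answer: $- \frac{1171}{3} \approx -390.33$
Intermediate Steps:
$b = 0$
$G = - \frac{1}{3}$ ($G = - \frac{1}{3} + 251 \cdot 0 = - \frac{1}{3} + 0 = - \frac{1}{3} \approx -0.33333$)
$y{\left(x \right)} = -2 + 2 x$ ($y{\left(x \right)} = \left(-2 + x\right) + x = -2 + 2 x$)
$G - \left(\left(\left(-2 - 2\right) - 14\right) y{\left(-10 \right)} + \left(0 - 3\right) 2\right) = - \frac{1}{3} - \left(\left(\left(-2 - 2\right) - 14\right) \left(-2 + 2 \left(-10\right)\right) + \left(0 - 3\right) 2\right) = - \frac{1}{3} - \left(\left(-4 - 14\right) \left(-2 - 20\right) - 6\right) = - \frac{1}{3} - \left(\left(-18\right) \left(-22\right) - 6\right) = - \frac{1}{3} - \left(396 - 6\right) = - \frac{1}{3} - 390 = - \frac{1171}{3}$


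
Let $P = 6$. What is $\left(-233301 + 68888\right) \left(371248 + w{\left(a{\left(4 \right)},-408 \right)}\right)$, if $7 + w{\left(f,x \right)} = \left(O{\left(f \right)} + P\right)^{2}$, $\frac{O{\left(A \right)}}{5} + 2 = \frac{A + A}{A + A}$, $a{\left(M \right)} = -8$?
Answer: $-61037010946$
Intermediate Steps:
$O{\left(A \right)} = -5$ ($O{\left(A \right)} = -10 + 5 \frac{A + A}{A + A} = -10 + 5 \frac{2 A}{2 A} = -10 + 5 \cdot 2 A \frac{1}{2 A} = -10 + 5 \cdot 1 = -10 + 5 = -5$)
$w{\left(f,x \right)} = -6$ ($w{\left(f,x \right)} = -7 + \left(-5 + 6\right)^{2} = -7 + 1^{2} = -7 + 1 = -6$)
$\left(-233301 + 68888\right) \left(371248 + w{\left(a{\left(4 \right)},-408 \right)}\right) = \left(-233301 + 68888\right) \left(371248 - 6\right) = \left(-164413\right) 371242 = -61037010946$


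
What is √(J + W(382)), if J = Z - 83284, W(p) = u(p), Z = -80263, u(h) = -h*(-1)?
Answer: I*√163165 ≈ 403.94*I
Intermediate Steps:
u(h) = h
W(p) = p
J = -163547 (J = -80263 - 83284 = -163547)
√(J + W(382)) = √(-163547 + 382) = √(-163165) = I*√163165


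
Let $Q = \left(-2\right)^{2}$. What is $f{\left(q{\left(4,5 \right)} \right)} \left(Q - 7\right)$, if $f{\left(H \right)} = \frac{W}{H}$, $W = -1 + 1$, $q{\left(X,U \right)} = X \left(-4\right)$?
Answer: $0$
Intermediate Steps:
$q{\left(X,U \right)} = - 4 X$
$W = 0$
$Q = 4$
$f{\left(H \right)} = 0$ ($f{\left(H \right)} = \frac{0}{H} = 0$)
$f{\left(q{\left(4,5 \right)} \right)} \left(Q - 7\right) = 0 \left(4 - 7\right) = 0 \left(-3\right) = 0$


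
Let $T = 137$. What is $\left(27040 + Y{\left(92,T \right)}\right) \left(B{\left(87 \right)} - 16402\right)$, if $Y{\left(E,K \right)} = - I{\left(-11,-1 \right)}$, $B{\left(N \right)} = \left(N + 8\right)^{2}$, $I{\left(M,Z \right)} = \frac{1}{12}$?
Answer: $- \frac{797893861}{4} \approx -1.9947 \cdot 10^{8}$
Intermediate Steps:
$I{\left(M,Z \right)} = \frac{1}{12}$
$B{\left(N \right)} = \left(8 + N\right)^{2}$
$Y{\left(E,K \right)} = - \frac{1}{12}$ ($Y{\left(E,K \right)} = \left(-1\right) \frac{1}{12} = - \frac{1}{12}$)
$\left(27040 + Y{\left(92,T \right)}\right) \left(B{\left(87 \right)} - 16402\right) = \left(27040 - \frac{1}{12}\right) \left(\left(8 + 87\right)^{2} - 16402\right) = \frac{324479 \left(95^{2} - 16402\right)}{12} = \frac{324479 \left(9025 - 16402\right)}{12} = \frac{324479}{12} \left(-7377\right) = - \frac{797893861}{4}$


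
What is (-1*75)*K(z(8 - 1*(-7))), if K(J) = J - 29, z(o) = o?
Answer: 1050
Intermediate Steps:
K(J) = -29 + J
(-1*75)*K(z(8 - 1*(-7))) = (-1*75)*(-29 + (8 - 1*(-7))) = -75*(-29 + (8 + 7)) = -75*(-29 + 15) = -75*(-14) = 1050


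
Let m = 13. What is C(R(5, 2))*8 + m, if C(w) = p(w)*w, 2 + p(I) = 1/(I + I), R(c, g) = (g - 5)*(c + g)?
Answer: 353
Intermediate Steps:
R(c, g) = (-5 + g)*(c + g)
p(I) = -2 + 1/(2*I) (p(I) = -2 + 1/(I + I) = -2 + 1/(2*I))
C(w) = w*(-2 + 1/(2*w)) (C(w) = (-2 + 1/(2*w))*w = w*(-2 + 1/(2*w)))
C(R(5, 2))*8 + m = (1/2 - 2*(2**2 - 5*5 - 5*2 + 5*2))*8 + 13 = (1/2 - 2*(4 - 25 - 10 + 10))*8 + 13 = (1/2 - 2*(-21))*8 + 13 = (1/2 + 42)*8 + 13 = (85/2)*8 + 13 = 340 + 13 = 353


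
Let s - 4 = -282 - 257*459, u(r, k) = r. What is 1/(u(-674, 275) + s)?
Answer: -1/118915 ≈ -8.4094e-6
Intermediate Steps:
s = -118241 (s = 4 + (-282 - 257*459) = 4 + (-282 - 117963) = 4 - 118245 = -118241)
1/(u(-674, 275) + s) = 1/(-674 - 118241) = 1/(-118915) = -1/118915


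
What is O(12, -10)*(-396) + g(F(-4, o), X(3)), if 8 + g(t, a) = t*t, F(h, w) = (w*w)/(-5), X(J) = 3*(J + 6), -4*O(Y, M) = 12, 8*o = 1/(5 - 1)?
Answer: 30932992001/26214400 ≈ 1180.0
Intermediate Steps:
o = 1/32 (o = 1/(8*(5 - 1)) = (⅛)/4 = (⅛)*(¼) = 1/32 ≈ 0.031250)
O(Y, M) = -3 (O(Y, M) = -¼*12 = -3)
X(J) = 18 + 3*J (X(J) = 3*(6 + J) = 18 + 3*J)
F(h, w) = -w²/5 (F(h, w) = w²*(-⅕) = -w²/5)
g(t, a) = -8 + t² (g(t, a) = -8 + t*t = -8 + t²)
O(12, -10)*(-396) + g(F(-4, o), X(3)) = -3*(-396) + (-8 + (-(1/32)²/5)²) = 1188 + (-8 + (-⅕*1/1024)²) = 1188 + (-8 + (-1/5120)²) = 1188 + (-8 + 1/26214400) = 1188 - 209715199/26214400 = 30932992001/26214400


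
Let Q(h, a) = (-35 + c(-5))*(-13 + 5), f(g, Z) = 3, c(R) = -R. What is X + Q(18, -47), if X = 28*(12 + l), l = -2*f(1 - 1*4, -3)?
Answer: 408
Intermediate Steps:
Q(h, a) = 240 (Q(h, a) = (-35 - 1*(-5))*(-13 + 5) = (-35 + 5)*(-8) = -30*(-8) = 240)
l = -6 (l = -2*3 = -6)
X = 168 (X = 28*(12 - 6) = 28*6 = 168)
X + Q(18, -47) = 168 + 240 = 408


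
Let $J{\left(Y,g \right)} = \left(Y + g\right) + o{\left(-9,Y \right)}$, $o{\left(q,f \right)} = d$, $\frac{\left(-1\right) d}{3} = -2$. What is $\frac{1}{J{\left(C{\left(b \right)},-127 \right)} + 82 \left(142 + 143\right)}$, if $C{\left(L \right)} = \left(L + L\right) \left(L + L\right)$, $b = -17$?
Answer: $\frac{1}{24405} \approx 4.0975 \cdot 10^{-5}$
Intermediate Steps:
$d = 6$ ($d = \left(-3\right) \left(-2\right) = 6$)
$o{\left(q,f \right)} = 6$
$C{\left(L \right)} = 4 L^{2}$ ($C{\left(L \right)} = 2 L 2 L = 4 L^{2}$)
$J{\left(Y,g \right)} = 6 + Y + g$ ($J{\left(Y,g \right)} = \left(Y + g\right) + 6 = 6 + Y + g$)
$\frac{1}{J{\left(C{\left(b \right)},-127 \right)} + 82 \left(142 + 143\right)} = \frac{1}{\left(6 + 4 \left(-17\right)^{2} - 127\right) + 82 \left(142 + 143\right)} = \frac{1}{\left(6 + 4 \cdot 289 - 127\right) + 82 \cdot 285} = \frac{1}{\left(6 + 1156 - 127\right) + 23370} = \frac{1}{1035 + 23370} = \frac{1}{24405}$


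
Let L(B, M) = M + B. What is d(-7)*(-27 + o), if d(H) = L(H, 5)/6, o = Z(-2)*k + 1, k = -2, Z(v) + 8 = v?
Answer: 2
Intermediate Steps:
Z(v) = -8 + v
L(B, M) = B + M
o = 21 (o = (-8 - 2)*(-2) + 1 = -10*(-2) + 1 = 20 + 1 = 21)
d(H) = ⅚ + H/6 (d(H) = (H + 5)/6 = (5 + H)*(⅙) = ⅚ + H/6)
d(-7)*(-27 + o) = (⅚ + (⅙)*(-7))*(-27 + 21) = (⅚ - 7/6)*(-6) = -⅓*(-6) = 2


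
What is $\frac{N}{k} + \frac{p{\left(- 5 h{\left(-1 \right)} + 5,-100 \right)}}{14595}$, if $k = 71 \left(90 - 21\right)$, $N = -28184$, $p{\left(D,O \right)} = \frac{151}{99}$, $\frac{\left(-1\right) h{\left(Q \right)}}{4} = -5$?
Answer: $- \frac{13574154257}{2359529865} \approx -5.7529$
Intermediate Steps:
$h{\left(Q \right)} = 20$ ($h{\left(Q \right)} = \left(-4\right) \left(-5\right) = 20$)
$p{\left(D,O \right)} = \frac{151}{99}$ ($p{\left(D,O \right)} = 151 \cdot \frac{1}{99} = \frac{151}{99}$)
$k = 4899$ ($k = 71 \cdot 69 = 4899$)
$\frac{N}{k} + \frac{p{\left(- 5 h{\left(-1 \right)} + 5,-100 \right)}}{14595} = - \frac{28184}{4899} + \frac{151}{99 \cdot 14595} = \left(-28184\right) \frac{1}{4899} + \frac{151}{99} \cdot \frac{1}{14595} = - \frac{28184}{4899} + \frac{151}{1444905} = - \frac{13574154257}{2359529865}$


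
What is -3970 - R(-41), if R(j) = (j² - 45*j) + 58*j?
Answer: -5118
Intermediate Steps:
R(j) = j² + 13*j
-3970 - R(-41) = -3970 - (-41)*(13 - 41) = -3970 - (-41)*(-28) = -3970 - 1*1148 = -3970 - 1148 = -5118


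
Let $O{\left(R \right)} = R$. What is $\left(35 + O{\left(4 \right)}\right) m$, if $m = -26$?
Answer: $-1014$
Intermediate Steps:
$\left(35 + O{\left(4 \right)}\right) m = \left(35 + 4\right) \left(-26\right) = 39 \left(-26\right) = -1014$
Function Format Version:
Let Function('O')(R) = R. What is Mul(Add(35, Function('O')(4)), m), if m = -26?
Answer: -1014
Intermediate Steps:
Mul(Add(35, Function('O')(4)), m) = Mul(Add(35, 4), -26) = Mul(39, -26) = -1014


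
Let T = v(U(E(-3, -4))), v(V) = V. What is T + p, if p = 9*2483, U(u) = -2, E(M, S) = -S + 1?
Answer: 22345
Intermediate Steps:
E(M, S) = 1 - S
T = -2
p = 22347
T + p = -2 + 22347 = 22345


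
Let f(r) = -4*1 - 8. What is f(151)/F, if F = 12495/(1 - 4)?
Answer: 12/4165 ≈ 0.0028812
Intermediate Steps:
f(r) = -12 (f(r) = -4 - 8 = -12)
F = -4165 (F = 12495/(-3) = 12495*(-⅓) = -4165)
f(151)/F = -12/(-4165) = -12*(-1/4165) = 12/4165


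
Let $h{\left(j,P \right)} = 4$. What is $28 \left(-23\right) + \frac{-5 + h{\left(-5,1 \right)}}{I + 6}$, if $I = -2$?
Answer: $- \frac{2577}{4} \approx -644.25$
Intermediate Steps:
$28 \left(-23\right) + \frac{-5 + h{\left(-5,1 \right)}}{I + 6} = 28 \left(-23\right) + \frac{-5 + 4}{-2 + 6} = -644 - \frac{1}{4} = - \frac{2577}{4}$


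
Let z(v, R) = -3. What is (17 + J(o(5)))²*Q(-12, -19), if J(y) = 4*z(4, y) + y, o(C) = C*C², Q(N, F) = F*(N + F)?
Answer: 9954100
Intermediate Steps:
Q(N, F) = F*(F + N)
o(C) = C³
J(y) = -12 + y (J(y) = 4*(-3) + y = -12 + y)
(17 + J(o(5)))²*Q(-12, -19) = (17 + (-12 + 5³))²*(-19*(-19 - 12)) = (17 + (-12 + 125))²*(-19*(-31)) = (17 + 113)²*589 = 130²*589 = 16900*589 = 9954100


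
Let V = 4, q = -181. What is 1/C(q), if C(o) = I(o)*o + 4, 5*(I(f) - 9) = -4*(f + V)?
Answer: -5/136273 ≈ -3.6691e-5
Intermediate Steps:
I(f) = 29/5 - 4*f/5 (I(f) = 9 + (-4*(f + 4))/5 = 9 + (-4*(4 + f))/5 = 9 + (-16 - 4*f)/5 = 9 + (-16/5 - 4*f/5) = 29/5 - 4*f/5)
C(o) = 4 + o*(29/5 - 4*o/5) (C(o) = (29/5 - 4*o/5)*o + 4 = o*(29/5 - 4*o/5) + 4 = 4 + o*(29/5 - 4*o/5))
1/C(q) = 1/(4 - 1/5*(-181)*(-29 + 4*(-181))) = 1/(4 - 1/5*(-181)*(-29 - 724)) = 1/(4 - 1/5*(-181)*(-753)) = 1/(4 - 136293/5) = 1/(-136273/5) = -5/136273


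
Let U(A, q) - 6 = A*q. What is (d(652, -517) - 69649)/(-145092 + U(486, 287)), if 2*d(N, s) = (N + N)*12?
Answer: 61825/5604 ≈ 11.032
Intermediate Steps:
d(N, s) = 12*N (d(N, s) = ((N + N)*12)/2 = ((2*N)*12)/2 = (24*N)/2 = 12*N)
U(A, q) = 6 + A*q
(d(652, -517) - 69649)/(-145092 + U(486, 287)) = (12*652 - 69649)/(-145092 + (6 + 486*287)) = (7824 - 69649)/(-145092 + (6 + 139482)) = -61825/(-145092 + 139488) = -61825/(-5604) = -61825*(-1/5604) = 61825/5604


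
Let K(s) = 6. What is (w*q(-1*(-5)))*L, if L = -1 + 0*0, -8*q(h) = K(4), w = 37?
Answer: 111/4 ≈ 27.750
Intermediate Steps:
q(h) = -¾ (q(h) = -⅛*6 = -¾)
L = -1 (L = -1 + 0 = -1)
(w*q(-1*(-5)))*L = (37*(-¾))*(-1) = -111/4*(-1) = 111/4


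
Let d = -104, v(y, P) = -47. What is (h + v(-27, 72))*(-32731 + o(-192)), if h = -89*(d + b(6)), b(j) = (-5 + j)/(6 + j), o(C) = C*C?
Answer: 456361727/12 ≈ 3.8030e+7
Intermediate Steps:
o(C) = C²
b(j) = (-5 + j)/(6 + j)
h = 110983/12 (h = -89*(-104 + (-5 + 6)/(6 + 6)) = -89*(-104 + 1/12) = -89*(-1247/12) = 110983/12 ≈ 9248.6)
(h + v(-27, 72))*(-32731 + o(-192)) = (110983/12 - 47)*(-32731 + (-192)²) = 110419*(-32731 + 36864)/12 = (110419/12)*4133 = 456361727/12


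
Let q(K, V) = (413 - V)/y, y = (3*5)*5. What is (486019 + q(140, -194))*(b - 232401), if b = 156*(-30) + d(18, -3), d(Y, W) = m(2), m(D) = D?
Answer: -8642011294528/75 ≈ -1.1523e+11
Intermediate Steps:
y = 75 (y = 15*5 = 75)
d(Y, W) = 2
b = -4678 (b = 156*(-30) + 2 = -4680 + 2 = -4678)
q(K, V) = 413/75 - V/75 (q(K, V) = (413 - V)/75 = (413 - V)*(1/75) = 413/75 - V/75)
(486019 + q(140, -194))*(b - 232401) = (486019 + (413/75 - 1/75*(-194)))*(-4678 - 232401) = (486019 + (413/75 + 194/75))*(-237079) = (486019 + 607/75)*(-237079) = (36452032/75)*(-237079) = -8642011294528/75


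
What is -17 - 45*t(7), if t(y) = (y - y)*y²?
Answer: -17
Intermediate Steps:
t(y) = 0 (t(y) = 0*y² = 0)
-17 - 45*t(7) = -17 - 45*0 = -17 + 0 = -17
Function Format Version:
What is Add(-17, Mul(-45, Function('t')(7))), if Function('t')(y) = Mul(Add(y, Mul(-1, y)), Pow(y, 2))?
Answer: -17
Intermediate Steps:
Function('t')(y) = 0 (Function('t')(y) = Mul(0, Pow(y, 2)) = 0)
Add(-17, Mul(-45, Function('t')(7))) = Add(-17, Mul(-45, 0)) = Add(-17, 0) = -17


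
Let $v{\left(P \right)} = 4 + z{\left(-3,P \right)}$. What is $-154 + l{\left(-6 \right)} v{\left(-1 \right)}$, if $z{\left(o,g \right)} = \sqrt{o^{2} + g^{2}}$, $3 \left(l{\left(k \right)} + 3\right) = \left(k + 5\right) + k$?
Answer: $- \frac{526}{3} - \frac{16 \sqrt{10}}{3} \approx -192.2$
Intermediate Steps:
$l{\left(k \right)} = - \frac{4}{3} + \frac{2 k}{3}$ ($l{\left(k \right)} = -3 + \frac{\left(k + 5\right) + k}{3} = -3 + \frac{\left(5 + k\right) + k}{3} = -3 + \frac{5 + 2 k}{3} = -3 + \left(\frac{5}{3} + \frac{2 k}{3}\right) = - \frac{4}{3} + \frac{2 k}{3}$)
$z{\left(o,g \right)} = \sqrt{g^{2} + o^{2}}$
$v{\left(P \right)} = 4 + \sqrt{9 + P^{2}}$ ($v{\left(P \right)} = 4 + \sqrt{P^{2} + \left(-3\right)^{2}} = 4 + \sqrt{P^{2} + 9} = 4 + \sqrt{9 + P^{2}}$)
$-154 + l{\left(-6 \right)} v{\left(-1 \right)} = -154 + \left(- \frac{4}{3} + \frac{2}{3} \left(-6\right)\right) \left(4 + \sqrt{9 + \left(-1\right)^{2}}\right) = -154 + \left(- \frac{4}{3} - 4\right) \left(4 + \sqrt{9 + 1}\right) = -154 - \frac{16 \left(4 + \sqrt{10}\right)}{3} = -154 - \left(\frac{64}{3} + \frac{16 \sqrt{10}}{3}\right) = - \frac{526}{3} - \frac{16 \sqrt{10}}{3}$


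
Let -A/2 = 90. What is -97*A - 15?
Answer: 17445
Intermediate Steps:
A = -180 (A = -2*90 = -180)
-97*A - 15 = -97*(-180) - 15 = 17460 - 15 = 17445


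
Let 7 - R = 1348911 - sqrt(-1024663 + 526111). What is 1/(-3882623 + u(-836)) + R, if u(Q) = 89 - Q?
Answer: -5236037958993/3881698 + 2*I*sqrt(124638) ≈ -1.3489e+6 + 706.08*I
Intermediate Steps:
R = -1348904 + 2*I*sqrt(124638) (R = 7 - (1348911 - sqrt(-1024663 + 526111)) = 7 - (1348911 - sqrt(-498552)) = 7 - (1348911 - 2*I*sqrt(124638)) = 7 + (-1348911 + 2*I*sqrt(124638)) = -1348904 + 2*I*sqrt(124638) ≈ -1.3489e+6 + 706.08*I)
1/(-3882623 + u(-836)) + R = 1/(-3882623 + (89 - 1*(-836))) + (-1348904 + 2*I*sqrt(124638)) = 1/(-3882623 + (89 + 836)) + (-1348904 + 2*I*sqrt(124638)) = 1/(-3882623 + 925) + (-1348904 + 2*I*sqrt(124638)) = 1/(-3881698) + (-1348904 + 2*I*sqrt(124638)) = -1/3881698 + (-1348904 + 2*I*sqrt(124638)) = -5236037958993/3881698 + 2*I*sqrt(124638)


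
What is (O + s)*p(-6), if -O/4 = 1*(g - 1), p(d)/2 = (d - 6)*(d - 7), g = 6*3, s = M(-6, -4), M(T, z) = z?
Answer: -22464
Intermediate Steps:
s = -4
g = 18
p(d) = 2*(-7 + d)*(-6 + d) (p(d) = 2*((d - 6)*(d - 7)) = 2*((-6 + d)*(-7 + d)) = 2*((-7 + d)*(-6 + d)) = 2*(-7 + d)*(-6 + d))
O = -68 (O = -4*(18 - 1) = -4*17 = -68)
(O + s)*p(-6) = (-68 - 4)*(84 - 26*(-6) + 2*(-6)**2) = -72*(84 + 156 + 2*36) = -72*(84 + 156 + 72) = -72*312 = -22464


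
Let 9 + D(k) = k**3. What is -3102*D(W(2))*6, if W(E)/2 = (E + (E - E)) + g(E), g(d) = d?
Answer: -9361836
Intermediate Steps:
W(E) = 4*E (W(E) = 2*((E + (E - E)) + E) = 2*((E + 0) + E) = 2*(E + E) = 2*(2*E) = 4*E)
D(k) = -9 + k**3
-3102*D(W(2))*6 = -3102*(-9 + (4*2)**3)*6 = -3102*(-9 + 8**3)*6 = -3102*(-9 + 512)*6 = -1560306*6 = -3102*3018 = -9361836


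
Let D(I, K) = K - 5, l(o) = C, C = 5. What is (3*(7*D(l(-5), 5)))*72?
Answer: 0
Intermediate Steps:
l(o) = 5
D(I, K) = -5 + K
(3*(7*D(l(-5), 5)))*72 = (3*(7*(-5 + 5)))*72 = (3*(7*0))*72 = (3*0)*72 = 0*72 = 0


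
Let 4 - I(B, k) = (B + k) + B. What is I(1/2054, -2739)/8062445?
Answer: 563412/1656026203 ≈ 0.00034022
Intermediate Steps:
I(B, k) = 4 - k - 2*B (I(B, k) = 4 - ((B + k) + B) = 4 - (k + 2*B) = 4 + (-k - 2*B) = 4 - k - 2*B)
I(1/2054, -2739)/8062445 = (4 - 1*(-2739) - 2/2054)/8062445 = (4 + 2739 - 2*1/2054)*(1/8062445) = (4 + 2739 - 1/1027)*(1/8062445) = (2817060/1027)*(1/8062445) = 563412/1656026203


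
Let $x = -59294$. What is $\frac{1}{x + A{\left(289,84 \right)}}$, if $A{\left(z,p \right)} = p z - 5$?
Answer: $- \frac{1}{35023} \approx -2.8553 \cdot 10^{-5}$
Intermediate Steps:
$A{\left(z,p \right)} = -5 + p z$
$\frac{1}{x + A{\left(289,84 \right)}} = \frac{1}{-59294 + \left(-5 + 84 \cdot 289\right)} = \frac{1}{-59294 + \left(-5 + 24276\right)} = \frac{1}{-59294 + 24271} = \frac{1}{-35023} = - \frac{1}{35023}$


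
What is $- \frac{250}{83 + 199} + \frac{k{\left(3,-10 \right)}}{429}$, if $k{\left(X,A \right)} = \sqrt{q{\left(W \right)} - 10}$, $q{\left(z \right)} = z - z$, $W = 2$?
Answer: $- \frac{125}{141} + \frac{i \sqrt{10}}{429} \approx -0.88653 + 0.0073713 i$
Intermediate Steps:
$q{\left(z \right)} = 0$
$k{\left(X,A \right)} = i \sqrt{10}$ ($k{\left(X,A \right)} = \sqrt{0 - 10} = \sqrt{-10} = i \sqrt{10}$)
$- \frac{250}{83 + 199} + \frac{k{\left(3,-10 \right)}}{429} = - \frac{250}{83 + 199} + \frac{i \sqrt{10}}{429} = - \frac{250}{282} + i \sqrt{10} \cdot \frac{1}{429} = \left(-250\right) \frac{1}{282} + \frac{i \sqrt{10}}{429} = - \frac{125}{141} + \frac{i \sqrt{10}}{429}$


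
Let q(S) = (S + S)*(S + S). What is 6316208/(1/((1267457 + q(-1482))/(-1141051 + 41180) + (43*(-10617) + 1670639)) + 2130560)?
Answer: 8434361789364021520/2845047828373346271 ≈ 2.9646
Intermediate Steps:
q(S) = 4*S**2 (q(S) = (2*S)*(2*S) = 4*S**2)
6316208/(1/((1267457 + q(-1482))/(-1141051 + 41180) + (43*(-10617) + 1670639)) + 2130560) = 6316208/(1/((1267457 + 4*(-1482)**2)/(-1141051 + 41180) + (43*(-10617) + 1670639)) + 2130560) = 6316208/(1/((1267457 + 4*2196324)/(-1099871) + (-456531 + 1670639)) + 2130560) = 6316208/(1/((1267457 + 8785296)*(-1/1099871) + 1214108) + 2130560) = 6316208/(1/(10052753*(-1/1099871) + 1214108) + 2130560) = 6316208/(1/(-10052753/1099871 + 1214108) + 2130560) = 6316208/(1/(1335352127315/1099871) + 2130560) = 6316208/(1099871/1335352127315 + 2130560) = 6316208/(2845047828373346271/1335352127315) = 6316208*(1335352127315/2845047828373346271) = 8434361789364021520/2845047828373346271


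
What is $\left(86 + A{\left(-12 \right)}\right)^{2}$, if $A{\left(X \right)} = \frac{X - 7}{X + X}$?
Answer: $\frac{4338889}{576} \approx 7532.8$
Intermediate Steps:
$A{\left(X \right)} = \frac{-7 + X}{2 X}$
$\left(86 + A{\left(-12 \right)}\right)^{2} = \left(86 + \frac{-7 - 12}{2 \left(-12\right)}\right)^{2} = \left(86 + \frac{1}{2} \left(- \frac{1}{12}\right) \left(-19\right)\right)^{2} = \left(86 + \frac{19}{24}\right)^{2} = \left(\frac{2083}{24}\right)^{2} = \frac{4338889}{576}$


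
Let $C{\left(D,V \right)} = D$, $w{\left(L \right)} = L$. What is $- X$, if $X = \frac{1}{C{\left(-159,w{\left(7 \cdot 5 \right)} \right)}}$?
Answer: $\frac{1}{159} \approx 0.0062893$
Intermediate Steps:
$X = - \frac{1}{159}$ ($X = \frac{1}{-159} = - \frac{1}{159} \approx -0.0062893$)
$- X = \left(-1\right) \left(- \frac{1}{159}\right) = \frac{1}{159}$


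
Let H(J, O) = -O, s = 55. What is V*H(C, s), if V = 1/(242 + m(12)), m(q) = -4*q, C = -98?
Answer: -55/194 ≈ -0.28350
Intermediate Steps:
V = 1/194 (V = 1/(242 - 4*12) = 1/(242 - 48) = 1/194 ≈ 0.0051546)
V*H(C, s) = (-1*55)/194 = (1/194)*(-55) = -55/194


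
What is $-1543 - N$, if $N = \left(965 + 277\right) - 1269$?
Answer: $-1516$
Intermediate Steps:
$N = -27$ ($N = 1242 - 1269 = -27$)
$-1543 - N = -1543 - -27 = -1543 + 27 = -1516$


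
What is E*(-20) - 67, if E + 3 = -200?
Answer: 3993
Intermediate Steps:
E = -203 (E = -3 - 200 = -203)
E*(-20) - 67 = -203*(-20) - 67 = 4060 - 67 = 3993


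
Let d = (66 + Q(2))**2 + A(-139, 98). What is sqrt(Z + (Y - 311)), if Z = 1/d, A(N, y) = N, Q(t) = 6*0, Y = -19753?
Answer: I*sqrt(356799893479)/4217 ≈ 141.65*I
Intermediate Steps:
Q(t) = 0
d = 4217 (d = (66 + 0)**2 - 139 = 66**2 - 139 = 4356 - 139 = 4217)
Z = 1/4217 ≈ 0.00023714
sqrt(Z + (Y - 311)) = sqrt(1/4217 + (-19753 - 311)) = sqrt(1/4217 - 20064) = sqrt(-84609887/4217) = I*sqrt(356799893479)/4217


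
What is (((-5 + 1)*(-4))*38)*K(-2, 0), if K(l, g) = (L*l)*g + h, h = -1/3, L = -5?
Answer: -608/3 ≈ -202.67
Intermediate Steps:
h = -⅓ (h = -1*⅓ = -⅓ ≈ -0.33333)
K(l, g) = -⅓ - 5*g*l (K(l, g) = (-5*l)*g - ⅓ = -5*g*l - ⅓ = -⅓ - 5*g*l)
(((-5 + 1)*(-4))*38)*K(-2, 0) = (((-5 + 1)*(-4))*38)*(-⅓ - 5*0*(-2)) = (-4*(-4)*38)*(-⅓ + 0) = (16*38)*(-⅓) = 608*(-⅓) = -608/3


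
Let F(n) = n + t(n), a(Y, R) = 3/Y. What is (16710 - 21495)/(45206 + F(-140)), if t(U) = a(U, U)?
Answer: -20300/191189 ≈ -0.10618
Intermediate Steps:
t(U) = 3/U
F(n) = n + 3/n
(16710 - 21495)/(45206 + F(-140)) = (16710 - 21495)/(45206 + (-140 + 3/(-140))) = -4785/(45206 + (-140 + 3*(-1/140))) = -4785/(45206 + (-140 - 3/140)) = -4785/(45206 - 19603/140) = -4785/6309237/140 = -4785*140/6309237 = -20300/191189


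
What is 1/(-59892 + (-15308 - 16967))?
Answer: -1/92167 ≈ -1.0850e-5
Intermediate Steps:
1/(-59892 + (-15308 - 16967)) = 1/(-59892 - 32275) = 1/(-92167) = -1/92167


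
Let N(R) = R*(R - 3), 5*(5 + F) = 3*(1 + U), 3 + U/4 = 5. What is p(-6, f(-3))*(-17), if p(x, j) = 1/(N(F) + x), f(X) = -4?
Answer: 425/176 ≈ 2.4148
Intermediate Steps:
U = 8 (U = -12 + 4*5 = -12 + 20 = 8)
F = ⅖ (F = -5 + (3*(1 + 8))/5 = -5 + (3*9)/5 = -5 + (⅕)*27 = -5 + 27/5 = ⅖ ≈ 0.40000)
N(R) = R*(-3 + R)
p(x, j) = 1/(-26/25 + x) (p(x, j) = 1/(2*(-3 + ⅖)/5 + x) = 1/((⅖)*(-13/5) + x) = 1/(-26/25 + x))
p(-6, f(-3))*(-17) = (25/(-26 + 25*(-6)))*(-17) = (25/(-26 - 150))*(-17) = (25/(-176))*(-17) = (25*(-1/176))*(-17) = -25/176*(-17) = 425/176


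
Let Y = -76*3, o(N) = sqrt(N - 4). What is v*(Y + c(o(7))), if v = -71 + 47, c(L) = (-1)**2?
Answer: 5448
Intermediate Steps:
o(N) = sqrt(-4 + N)
c(L) = 1
v = -24
Y = -228
v*(Y + c(o(7))) = -24*(-228 + 1) = -24*(-227) = 5448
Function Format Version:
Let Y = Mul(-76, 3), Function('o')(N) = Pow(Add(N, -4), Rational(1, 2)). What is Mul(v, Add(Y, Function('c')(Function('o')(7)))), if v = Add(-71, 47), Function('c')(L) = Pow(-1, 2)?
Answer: 5448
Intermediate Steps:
Function('o')(N) = Pow(Add(-4, N), Rational(1, 2))
Function('c')(L) = 1
v = -24
Y = -228
Mul(v, Add(Y, Function('c')(Function('o')(7)))) = Mul(-24, Add(-228, 1)) = Mul(-24, -227) = 5448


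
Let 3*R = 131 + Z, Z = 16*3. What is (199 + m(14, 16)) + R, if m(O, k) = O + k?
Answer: 866/3 ≈ 288.67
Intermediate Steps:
Z = 48
R = 179/3 (R = (131 + 48)/3 = (⅓)*179 = 179/3 ≈ 59.667)
(199 + m(14, 16)) + R = (199 + (14 + 16)) + 179/3 = (199 + 30) + 179/3 = 229 + 179/3 = 866/3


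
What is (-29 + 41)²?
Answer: 144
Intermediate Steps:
(-29 + 41)² = 12² = 144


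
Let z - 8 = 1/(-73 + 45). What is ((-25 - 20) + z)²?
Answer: 1075369/784 ≈ 1371.6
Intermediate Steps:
z = 223/28 (z = 8 + 1/(-73 + 45) = 8 + 1/(-28) = 8 - 1/28 = 223/28 ≈ 7.9643)
((-25 - 20) + z)² = ((-25 - 20) + 223/28)² = (-45 + 223/28)² = (-1037/28)² = 1075369/784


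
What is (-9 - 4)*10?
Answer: -130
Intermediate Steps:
(-9 - 4)*10 = -13*10 = -130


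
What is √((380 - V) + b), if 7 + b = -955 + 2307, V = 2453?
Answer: 2*I*√182 ≈ 26.981*I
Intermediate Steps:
b = 1345 (b = -7 + (-955 + 2307) = -7 + 1352 = 1345)
√((380 - V) + b) = √((380 - 1*2453) + 1345) = √((380 - 2453) + 1345) = √(-2073 + 1345) = √(-728) = 2*I*√182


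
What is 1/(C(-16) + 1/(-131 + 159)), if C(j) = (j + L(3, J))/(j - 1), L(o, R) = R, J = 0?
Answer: 476/465 ≈ 1.0237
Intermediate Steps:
C(j) = j/(-1 + j) (C(j) = (j + 0)/(j - 1) = j/(-1 + j))
1/(C(-16) + 1/(-131 + 159)) = 1/(-16/(-1 - 16) + 1/(-131 + 159)) = 1/(-16/(-17) + 1/28) = 1/(-16*(-1/17) + 1/28) = 1/(16/17 + 1/28) = 1/(465/476) = 476/465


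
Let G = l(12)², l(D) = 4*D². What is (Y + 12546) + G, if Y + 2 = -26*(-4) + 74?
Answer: 344498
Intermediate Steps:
Y = 176 (Y = -2 + (-26*(-4) + 74) = -2 + (104 + 74) = -2 + 178 = 176)
G = 331776 (G = (4*12²)² = (4*144)² = 576² = 331776)
(Y + 12546) + G = (176 + 12546) + 331776 = 12722 + 331776 = 344498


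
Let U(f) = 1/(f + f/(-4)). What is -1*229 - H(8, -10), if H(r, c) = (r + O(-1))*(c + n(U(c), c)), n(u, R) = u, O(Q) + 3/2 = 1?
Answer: -153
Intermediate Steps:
O(Q) = -½ (O(Q) = -3/2 + 1 = -½)
U(f) = 4/(3*f) (U(f) = 1/(f + f*(-¼)) = 1/(f - f/4) = 1/(3*f/4) = 4/(3*f))
H(r, c) = (-½ + r)*(c + 4/(3*c)) (H(r, c) = (r - ½)*(c + 4/(3*c)) = (-½ + r)*(c + 4/(3*c)))
-1*229 - H(8, -10) = -1*229 - (-4 + 8*8 + 3*(-10)²*(-1 + 2*8))/(6*(-10)) = -229 - (-1)*(-4 + 64 + 3*100*(-1 + 16))/(6*10) = -229 - (-1)*(-4 + 64 + 3*100*15)/(6*10) = -229 - (-1)*(-4 + 64 + 4500)/(6*10) = -229 - (-1)*4560/(6*10) = -229 - 1*(-76) = -229 + 76 = -153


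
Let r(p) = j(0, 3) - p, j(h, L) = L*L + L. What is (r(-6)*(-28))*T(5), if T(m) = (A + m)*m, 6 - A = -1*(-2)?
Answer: -22680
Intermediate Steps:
A = 4 (A = 6 - (-1)*(-2) = 6 - 1*2 = 6 - 2 = 4)
j(h, L) = L + L**2 (j(h, L) = L**2 + L = L + L**2)
r(p) = 12 - p (r(p) = 3*(1 + 3) - p = 3*4 - p = 12 - p)
T(m) = m*(4 + m) (T(m) = (4 + m)*m = m*(4 + m))
(r(-6)*(-28))*T(5) = ((12 - 1*(-6))*(-28))*(5*(4 + 5)) = ((12 + 6)*(-28))*(5*9) = (18*(-28))*45 = -504*45 = -22680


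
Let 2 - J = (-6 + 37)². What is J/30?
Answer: -959/30 ≈ -31.967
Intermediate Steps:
J = -959 (J = 2 - (-6 + 37)² = 2 - 1*31² = 2 - 1*961 = 2 - 961 = -959)
J/30 = -959/30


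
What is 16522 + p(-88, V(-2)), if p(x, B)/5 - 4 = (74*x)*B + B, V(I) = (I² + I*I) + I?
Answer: -178788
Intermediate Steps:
V(I) = I + 2*I² (V(I) = (I² + I²) + I = 2*I² + I = I + 2*I²)
p(x, B) = 20 + 5*B + 370*B*x (p(x, B) = 20 + 5*((74*x)*B + B) = 20 + 5*(74*B*x + B) = 20 + 5*(B + 74*B*x) = 20 + (5*B + 370*B*x) = 20 + 5*B + 370*B*x)
16522 + p(-88, V(-2)) = 16522 + (20 + 5*(-2*(1 + 2*(-2))) + 370*(-2*(1 + 2*(-2)))*(-88)) = 16522 + (20 + 5*(-2*(1 - 4)) + 370*(-2*(1 - 4))*(-88)) = 16522 + (20 + 5*(-2*(-3)) + 370*(-2*(-3))*(-88)) = 16522 + (20 + 5*6 + 370*6*(-88)) = 16522 + (20 + 30 - 195360) = 16522 - 195310 = -178788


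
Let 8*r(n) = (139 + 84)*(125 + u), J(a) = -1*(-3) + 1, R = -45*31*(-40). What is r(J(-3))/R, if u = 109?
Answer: 2899/24800 ≈ 0.11690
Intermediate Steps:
R = 55800 (R = -1395*(-40) = 55800)
J(a) = 4 (J(a) = 3 + 1 = 4)
r(n) = 26091/4 (r(n) = ((139 + 84)*(125 + 109))/8 = (223*234)/8 = (⅛)*52182 = 26091/4)
r(J(-3))/R = (26091/4)/55800 = (26091/4)*(1/55800) = 2899/24800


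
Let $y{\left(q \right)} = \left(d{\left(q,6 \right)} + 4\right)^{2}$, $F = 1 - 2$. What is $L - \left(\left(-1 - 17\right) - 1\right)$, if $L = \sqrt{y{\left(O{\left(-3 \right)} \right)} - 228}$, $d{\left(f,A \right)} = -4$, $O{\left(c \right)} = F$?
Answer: $19 + 2 i \sqrt{57} \approx 19.0 + 15.1 i$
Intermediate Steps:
$F = -1$ ($F = 1 - 2 = -1$)
$O{\left(c \right)} = -1$
$y{\left(q \right)} = 0$ ($y{\left(q \right)} = \left(-4 + 4\right)^{2} = 0^{2} = 0$)
$L = 2 i \sqrt{57}$ ($L = \sqrt{0 - 228} = \sqrt{-228} = 2 i \sqrt{57} \approx 15.1 i$)
$L - \left(\left(-1 - 17\right) - 1\right) = 2 i \sqrt{57} - \left(\left(-1 - 17\right) - 1\right) = 2 i \sqrt{57} - \left(-18 - 1\right) = 2 i \sqrt{57} - -19 = 2 i \sqrt{57} + 19 = 19 + 2 i \sqrt{57}$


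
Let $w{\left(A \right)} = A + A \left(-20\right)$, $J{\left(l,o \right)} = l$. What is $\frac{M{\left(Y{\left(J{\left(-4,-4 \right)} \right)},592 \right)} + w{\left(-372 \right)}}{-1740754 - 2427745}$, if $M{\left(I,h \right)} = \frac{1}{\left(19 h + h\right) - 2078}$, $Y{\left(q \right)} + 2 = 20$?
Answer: $- \frac{68997817}{40692887238} \approx -0.0016956$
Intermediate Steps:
$Y{\left(q \right)} = 18$ ($Y{\left(q \right)} = -2 + 20 = 18$)
$M{\left(I,h \right)} = \frac{1}{-2078 + 20 h}$ ($M{\left(I,h \right)} = \frac{1}{20 h - 2078} = \frac{1}{-2078 + 20 h}$)
$w{\left(A \right)} = - 19 A$ ($w{\left(A \right)} = A - 20 A = - 19 A$)
$\frac{M{\left(Y{\left(J{\left(-4,-4 \right)} \right)},592 \right)} + w{\left(-372 \right)}}{-1740754 - 2427745} = \frac{\frac{1}{2 \left(-1039 + 10 \cdot 592\right)} - -7068}{-1740754 - 2427745} = \frac{\frac{1}{2 \left(-1039 + 5920\right)} + 7068}{-4168499} = \left(\frac{1}{2 \cdot 4881} + 7068\right) \left(- \frac{1}{4168499}\right) = \left(\frac{1}{2} \cdot \frac{1}{4881} + 7068\right) \left(- \frac{1}{4168499}\right) = \left(\frac{1}{9762} + 7068\right) \left(- \frac{1}{4168499}\right) = \frac{68997817}{9762} \left(- \frac{1}{4168499}\right) = - \frac{68997817}{40692887238}$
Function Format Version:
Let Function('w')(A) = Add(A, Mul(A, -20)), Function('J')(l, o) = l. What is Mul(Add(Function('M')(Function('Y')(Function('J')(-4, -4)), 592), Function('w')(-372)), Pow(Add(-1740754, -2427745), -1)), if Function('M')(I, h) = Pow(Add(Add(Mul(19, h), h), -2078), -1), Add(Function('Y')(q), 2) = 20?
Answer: Rational(-68997817, 40692887238) ≈ -0.0016956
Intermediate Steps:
Function('Y')(q) = 18 (Function('Y')(q) = Add(-2, 20) = 18)
Function('M')(I, h) = Pow(Add(-2078, Mul(20, h)), -1) (Function('M')(I, h) = Pow(Add(Mul(20, h), -2078), -1) = Pow(Add(-2078, Mul(20, h)), -1))
Function('w')(A) = Mul(-19, A) (Function('w')(A) = Add(A, Mul(-20, A)) = Mul(-19, A))
Mul(Add(Function('M')(Function('Y')(Function('J')(-4, -4)), 592), Function('w')(-372)), Pow(Add(-1740754, -2427745), -1)) = Mul(Add(Mul(Rational(1, 2), Pow(Add(-1039, Mul(10, 592)), -1)), Mul(-19, -372)), Pow(Add(-1740754, -2427745), -1)) = Mul(Add(Mul(Rational(1, 2), Pow(Add(-1039, 5920), -1)), 7068), Pow(-4168499, -1)) = Mul(Add(Mul(Rational(1, 2), Pow(4881, -1)), 7068), Rational(-1, 4168499)) = Mul(Add(Mul(Rational(1, 2), Rational(1, 4881)), 7068), Rational(-1, 4168499)) = Mul(Add(Rational(1, 9762), 7068), Rational(-1, 4168499)) = Mul(Rational(68997817, 9762), Rational(-1, 4168499)) = Rational(-68997817, 40692887238)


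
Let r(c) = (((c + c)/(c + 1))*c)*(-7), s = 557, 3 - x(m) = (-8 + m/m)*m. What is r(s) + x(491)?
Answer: -1211983/279 ≈ -4344.0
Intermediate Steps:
x(m) = 3 + 7*m (x(m) = 3 - (-8 + m/m)*m = 3 - (-8 + 1)*m = 3 - (-7)*m = 3 + 7*m)
r(c) = -14*c**2/(1 + c) (r(c) = (((2*c)/(1 + c))*c)*(-7) = ((2*c/(1 + c))*c)*(-7) = (2*c**2/(1 + c))*(-7) = -14*c**2/(1 + c))
r(s) + x(491) = -14*557**2/(1 + 557) + (3 + 7*491) = -14*310249/558 + (3 + 3437) = -14*310249*1/558 + 3440 = -2171743/279 + 3440 = -1211983/279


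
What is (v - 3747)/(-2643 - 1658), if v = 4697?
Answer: -950/4301 ≈ -0.22088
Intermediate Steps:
(v - 3747)/(-2643 - 1658) = (4697 - 3747)/(-2643 - 1658) = 950/(-4301) = 950*(-1/4301) = -950/4301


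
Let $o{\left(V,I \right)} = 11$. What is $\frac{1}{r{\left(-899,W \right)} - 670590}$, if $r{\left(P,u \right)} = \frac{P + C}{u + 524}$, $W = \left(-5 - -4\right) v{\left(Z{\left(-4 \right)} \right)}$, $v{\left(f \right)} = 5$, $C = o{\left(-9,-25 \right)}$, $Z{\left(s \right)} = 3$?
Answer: $- \frac{173}{116012366} \approx -1.4912 \cdot 10^{-6}$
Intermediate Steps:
$C = 11$
$W = -5$ ($W = \left(-5 - -4\right) 5 = \left(-5 + 4\right) 5 = \left(-1\right) 5 = -5$)
$r{\left(P,u \right)} = \frac{11 + P}{524 + u}$ ($r{\left(P,u \right)} = \frac{P + 11}{u + 524} = \frac{11 + P}{524 + u}$)
$\frac{1}{r{\left(-899,W \right)} - 670590} = \frac{1}{\frac{11 - 899}{524 - 5} - 670590} = \frac{1}{\frac{1}{519} \left(-888\right) - 670590} = \frac{1}{- \frac{296}{173} - 670590} = \frac{1}{- \frac{116012366}{173}} = - \frac{173}{116012366}$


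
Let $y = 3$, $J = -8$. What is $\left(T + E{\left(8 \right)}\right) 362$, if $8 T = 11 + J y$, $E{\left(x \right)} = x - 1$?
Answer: $\frac{7783}{4} \approx 1945.8$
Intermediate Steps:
$E{\left(x \right)} = -1 + x$ ($E{\left(x \right)} = x - 1 = -1 + x$)
$T = - \frac{13}{8}$ ($T = \frac{11 - 24}{8} = \frac{1}{8} \left(-13\right) = - \frac{13}{8} \approx -1.625$)
$\left(T + E{\left(8 \right)}\right) 362 = \left(- \frac{13}{8} + \left(-1 + 8\right)\right) 362 = \left(- \frac{13}{8} + 7\right) 362 = \frac{43}{8} \cdot 362 = \frac{7783}{4}$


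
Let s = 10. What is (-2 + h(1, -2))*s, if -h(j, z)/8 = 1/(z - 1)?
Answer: 20/3 ≈ 6.6667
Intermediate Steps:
h(j, z) = -8/(-1 + z) (h(j, z) = -8/(z - 1) = -8/(-1 + z))
(-2 + h(1, -2))*s = (-2 - 8/(-1 - 2))*10 = (-2 - 8/(-3))*10 = (-2 - 8*(-⅓))*10 = (-2 + 8/3)*10 = (⅔)*10 = 20/3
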